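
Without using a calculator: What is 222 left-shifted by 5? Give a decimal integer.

7104

222 = 0000011011110
shift left by 5 → 1101111000000 = 7104
(equivalently, 222 × 2^5 = 222 × 32)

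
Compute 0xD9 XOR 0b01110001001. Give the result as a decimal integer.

0xD9 = 0011011001
b = 1110001001
XOR → 1101010000 = 848

848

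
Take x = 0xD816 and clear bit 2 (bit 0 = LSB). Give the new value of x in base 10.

x = 1101100000010110
bit 2 is currently 1; clear it via x & ~(1 << 2) = x & ~4
→ 1101100000010010 = 55314

55314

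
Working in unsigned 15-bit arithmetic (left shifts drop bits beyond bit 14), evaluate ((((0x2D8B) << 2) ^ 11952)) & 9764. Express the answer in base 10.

0x2D8B = 010110110001011
→ << 2 (mod 2^15) → 011011000101100 = 13868
11952 = 010111010110000
→ ^ → 001100010011100 = 6300
9764 = 010011000100100
→ & → 000000000000100 = 4

4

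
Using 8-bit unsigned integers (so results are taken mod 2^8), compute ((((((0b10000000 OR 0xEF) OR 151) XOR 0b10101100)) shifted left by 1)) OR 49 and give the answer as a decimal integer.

183

0b10000000 = 10000000
0xEF = 11101111
→ OR → 11101111 = 239
151 = 10010111
→ OR → 11111111 = 255
0b10101100 = 10101100
→ XOR → 01010011 = 83
→ shifted left by 1 (mod 2^8) → 10100110 = 166
49 = 00110001
→ OR → 10110111 = 183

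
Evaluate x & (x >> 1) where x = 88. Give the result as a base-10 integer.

8

x = 1011000 = 88
x>>1 = 0101100
AND  = 0001000 = 8
(x & (x >> 1) has a 1 wherever x has two consecutive 1 bits.)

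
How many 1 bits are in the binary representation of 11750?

11750 = 10110111100110
Count the 1s: 1 + 1 + 1 + 1 + 1 + 1 + 1 + 1 + 1 = 9

9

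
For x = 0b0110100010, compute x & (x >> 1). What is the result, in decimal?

x = 110100010 = 418
x>>1 = 011010001
AND  = 010000000 = 128
(x & (x >> 1) has a 1 wherever x has two consecutive 1 bits.)

128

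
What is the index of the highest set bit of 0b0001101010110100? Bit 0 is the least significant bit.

0b0001101010110100 = 1101010110100
The topmost 1 is at position 12 (since 2^12 = 4096 ≤ 6836 < 8192).

12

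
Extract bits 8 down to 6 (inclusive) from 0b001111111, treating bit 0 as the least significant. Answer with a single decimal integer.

1

v = 001111111
Shift right by 6: 001
Mask low 3 bits: 001 = 1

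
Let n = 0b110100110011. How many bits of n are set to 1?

n = 110100110011
Count the 1s: 1 + 1 + 1 + 1 + 1 + 1 + 1 = 7

7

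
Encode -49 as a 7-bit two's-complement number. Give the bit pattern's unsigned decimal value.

49 in 7 bits: 0110001
Invert: 1001110
Add 1:  1001111 = 79
(Check: 2^7 - 49 = 128 - 49 = 79.)

79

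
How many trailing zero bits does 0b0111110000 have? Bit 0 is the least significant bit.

4

0b0111110000 = 111110000
Trailing zeros: 4, so the lowest set bit is bit 4 (value 16).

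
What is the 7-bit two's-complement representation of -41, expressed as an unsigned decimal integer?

41 in 7 bits: 0101001
Invert: 1010110
Add 1:  1010111 = 87
(Check: 2^7 - 41 = 128 - 41 = 87.)

87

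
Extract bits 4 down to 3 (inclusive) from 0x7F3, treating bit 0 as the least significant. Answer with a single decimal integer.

2

v = 0011111110011
Shift right by 3: 0011111110
Mask low 2 bits: 10 = 2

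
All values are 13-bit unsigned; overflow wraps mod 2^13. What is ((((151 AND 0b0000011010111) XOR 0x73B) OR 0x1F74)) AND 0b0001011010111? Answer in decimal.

724

151 = 0000010010111
0b0000011010111 = 0000011010111
→ AND → 0000010010111 = 151
0x73B = 0011100111011
→ XOR → 0011110101100 = 1964
0x1F74 = 1111101110100
→ OR → 1111111111100 = 8188
0b0001011010111 = 0001011010111
→ AND → 0001011010100 = 724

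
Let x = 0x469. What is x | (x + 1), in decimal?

x = 10001101001 = 1129
x + 1 = 10001101010
OR    = 10001101011 = 1131
(x | (x + 1) sets the lowest cleared bit.)

1131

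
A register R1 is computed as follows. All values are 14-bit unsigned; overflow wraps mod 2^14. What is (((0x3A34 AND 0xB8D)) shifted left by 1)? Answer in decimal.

0x3A34 = 11101000110100
0xB8D = 00101110001101
→ AND → 00101000000100 = 2564
→ shifted left by 1 (mod 2^14) → 01010000001000 = 5128

5128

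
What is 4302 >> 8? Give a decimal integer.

4302 = 1000011001110
shift right by 8 → 0000000010000 = 16
(equivalently, floor(4302 / 256))

16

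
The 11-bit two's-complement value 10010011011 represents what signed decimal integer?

pattern = 10010011011 (MSB is 1 ⇒ negative)
Invert: 01101100100, add 1 → 01101100101 = 869, so the value is -869.
(Equivalently: 1179 - 2^11 = 1179 - 2048 = -869.)

-869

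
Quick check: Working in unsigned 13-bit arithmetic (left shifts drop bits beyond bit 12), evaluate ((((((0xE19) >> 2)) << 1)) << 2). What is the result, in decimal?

0xE19 = 0111000011001
→ >> 2 → 0001110000110 = 902
→ << 1 (mod 2^13) → 0011100001100 = 1804
→ << 2 (mod 2^13) → 1110000110000 = 7216

7216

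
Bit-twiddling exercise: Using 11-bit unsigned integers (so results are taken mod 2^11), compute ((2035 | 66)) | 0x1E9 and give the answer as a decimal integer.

2043

2035 = 11111110011
66 = 00001000010
→ | → 11111110011 = 2035
0x1E9 = 00111101001
→ | → 11111111011 = 2043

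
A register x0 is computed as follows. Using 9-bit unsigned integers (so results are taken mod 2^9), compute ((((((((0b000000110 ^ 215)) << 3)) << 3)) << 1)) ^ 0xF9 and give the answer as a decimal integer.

0b000000110 = 000000110
215 = 011010111
→ ^ → 011010001 = 209
→ << 3 (mod 2^9) → 010001000 = 136
→ << 3 (mod 2^9) → 001000000 = 64
→ << 1 (mod 2^9) → 010000000 = 128
0xF9 = 011111001
→ ^ → 001111001 = 121

121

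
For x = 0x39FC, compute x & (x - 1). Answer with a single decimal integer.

x = 11100111111100 = 14844
x - 1 = 11100111111011
AND   = 11100111111000 = 14840
(x & (x - 1) clears the lowest set bit of x.)

14840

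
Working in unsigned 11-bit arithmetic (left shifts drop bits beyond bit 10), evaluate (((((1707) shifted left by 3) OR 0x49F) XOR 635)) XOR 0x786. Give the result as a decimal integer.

34

1707 = 11010101011
→ shifted left by 3 (mod 2^11) → 10101011000 = 1368
0x49F = 10010011111
→ OR → 10111011111 = 1503
635 = 01001111011
→ XOR → 11110100100 = 1956
0x786 = 11110000110
→ XOR → 00000100010 = 34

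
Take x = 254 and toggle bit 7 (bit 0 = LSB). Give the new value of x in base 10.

126

x = 0011111110
bit 7 is currently 1; toggle it via x ^ (1 << 7) = x ^ 128
→ 0001111110 = 126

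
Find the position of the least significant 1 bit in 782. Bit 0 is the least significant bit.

1

782 = 1100001110
Trailing zeros: 1, so the lowest set bit is bit 1 (value 2).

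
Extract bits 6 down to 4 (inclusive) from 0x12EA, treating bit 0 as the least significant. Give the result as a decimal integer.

v = 001001011101010
Shift right by 4: 00100101110
Mask low 3 bits: 110 = 6

6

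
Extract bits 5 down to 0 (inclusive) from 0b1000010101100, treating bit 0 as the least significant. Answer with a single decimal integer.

v = 1000010101100
Shift right by 0: 1000010101100
Mask low 6 bits: 101100 = 44

44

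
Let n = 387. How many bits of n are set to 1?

387 = 110000011
Count the 1s: 1 + 1 + 1 + 1 = 4

4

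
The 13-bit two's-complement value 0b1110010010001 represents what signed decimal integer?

pattern = 1110010010001 (MSB is 1 ⇒ negative)
Invert: 0001101101110, add 1 → 0001101101111 = 879, so the value is -879.
(Equivalently: 7313 - 2^13 = 7313 - 8192 = -879.)

-879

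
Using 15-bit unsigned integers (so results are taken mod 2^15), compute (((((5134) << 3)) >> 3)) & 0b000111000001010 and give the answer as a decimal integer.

1034

5134 = 001010000001110
→ << 3 (mod 2^15) → 010000001110000 = 8304
→ >> 3 → 000010000001110 = 1038
0b000111000001010 = 000111000001010
→ & → 000010000001010 = 1034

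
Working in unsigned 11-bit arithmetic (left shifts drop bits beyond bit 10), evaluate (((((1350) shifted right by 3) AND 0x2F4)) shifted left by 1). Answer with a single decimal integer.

320

1350 = 10101000110
→ shifted right by 3 → 00010101000 = 168
0x2F4 = 01011110100
→ AND → 00010100000 = 160
→ shifted left by 1 (mod 2^11) → 00101000000 = 320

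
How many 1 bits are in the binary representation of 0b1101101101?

7

n = 1101101101
Count the 1s: 1 + 1 + 1 + 1 + 1 + 1 + 1 = 7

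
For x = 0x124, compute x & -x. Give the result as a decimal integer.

x = 100100100 = 292
-x (two's complement) = …011011100
AND   = 000000100 = 4
(x & -x isolates the lowest set bit of x.)

4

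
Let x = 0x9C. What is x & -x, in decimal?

x = 10011100 = 156
-x (two's complement) = …01100100
AND   = 00000100 = 4
(x & -x isolates the lowest set bit of x.)

4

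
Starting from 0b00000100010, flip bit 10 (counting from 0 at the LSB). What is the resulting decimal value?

1058

x = 00000100010
bit 10 is currently 0; toggle it via x ^ (1 << 10) = x ^ 1024
→ 10000100010 = 1058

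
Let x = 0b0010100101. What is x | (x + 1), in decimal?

167

x = 10100101 = 165
x + 1 = 10100110
OR    = 10100111 = 167
(x | (x + 1) sets the lowest cleared bit.)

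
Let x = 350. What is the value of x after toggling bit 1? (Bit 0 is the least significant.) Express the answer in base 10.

348

x = 0101011110
bit 1 is currently 1; toggle it via x ^ (1 << 1) = x ^ 2
→ 0101011100 = 348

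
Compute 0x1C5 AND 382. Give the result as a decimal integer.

324

0x1C5 = 111000101
382 = 101111110
AND → 101000100 = 324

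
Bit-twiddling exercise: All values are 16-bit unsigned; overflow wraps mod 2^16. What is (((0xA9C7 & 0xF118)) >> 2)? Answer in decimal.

0xA9C7 = 1010100111000111
0xF118 = 1111000100011000
→ & → 1010000100000000 = 41216
→ >> 2 → 0010100001000000 = 10304

10304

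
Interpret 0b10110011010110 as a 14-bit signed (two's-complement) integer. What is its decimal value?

-4906

pattern = 10110011010110 (MSB is 1 ⇒ negative)
Invert: 01001100101001, add 1 → 01001100101010 = 4906, so the value is -4906.
(Equivalently: 11478 - 2^14 = 11478 - 16384 = -4906.)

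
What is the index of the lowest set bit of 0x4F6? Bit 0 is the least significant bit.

0x4F6 = 10011110110
Trailing zeros: 1, so the lowest set bit is bit 1 (value 2).

1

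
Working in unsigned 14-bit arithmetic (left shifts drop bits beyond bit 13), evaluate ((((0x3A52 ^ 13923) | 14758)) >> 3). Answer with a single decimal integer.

1974

0x3A52 = 11101001010010
13923 = 11011001100011
→ ^ → 00110000110001 = 3121
14758 = 11100110100110
→ | → 11110110110111 = 15799
→ >> 3 → 00011110110110 = 1974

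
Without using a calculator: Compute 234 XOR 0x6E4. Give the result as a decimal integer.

1550

234 = 00011101010
0x6E4 = 11011100100
XOR → 11000001110 = 1550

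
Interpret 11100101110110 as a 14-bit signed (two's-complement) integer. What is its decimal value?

pattern = 11100101110110 (MSB is 1 ⇒ negative)
Invert: 00011010001001, add 1 → 00011010001010 = 1674, so the value is -1674.
(Equivalently: 14710 - 2^14 = 14710 - 16384 = -1674.)

-1674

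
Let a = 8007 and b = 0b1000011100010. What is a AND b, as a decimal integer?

8007 = 1111101000111
b = 1000011100010
AND → 1000001000010 = 4162

4162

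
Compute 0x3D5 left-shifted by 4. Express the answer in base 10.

15696

0x3D5 = 00001111010101
shift left by 4 → 11110101010000 = 15696
(equivalently, 981 × 2^4 = 981 × 16)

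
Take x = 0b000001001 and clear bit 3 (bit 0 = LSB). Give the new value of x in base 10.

1

x = 000001001
bit 3 is currently 1; clear it via x & ~(1 << 3) = x & ~8
→ 000000001 = 1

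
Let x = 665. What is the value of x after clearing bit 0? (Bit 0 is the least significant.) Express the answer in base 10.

x = 001010011001
bit 0 is currently 1; clear it via x & ~(1 << 0) = x & ~1
→ 001010011000 = 664

664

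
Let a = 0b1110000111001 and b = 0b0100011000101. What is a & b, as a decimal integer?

2049

a = 1110000111001
b = 0100011000101
AND → 0100000000001 = 2049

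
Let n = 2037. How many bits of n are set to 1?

9

2037 = 11111110101
Count the 1s: 1 + 1 + 1 + 1 + 1 + 1 + 1 + 1 + 1 = 9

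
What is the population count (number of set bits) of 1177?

5

1177 = 10010011001
Count the 1s: 1 + 1 + 1 + 1 + 1 = 5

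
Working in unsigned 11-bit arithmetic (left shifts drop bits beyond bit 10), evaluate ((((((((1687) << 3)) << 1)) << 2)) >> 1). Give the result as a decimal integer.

736

1687 = 11010010111
→ << 3 (mod 2^11) → 10010111000 = 1208
→ << 1 (mod 2^11) → 00101110000 = 368
→ << 2 (mod 2^11) → 10111000000 = 1472
→ >> 1 → 01011100000 = 736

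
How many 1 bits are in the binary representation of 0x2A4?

0x2A4 = 1010100100
Count the 1s: 1 + 1 + 1 + 1 = 4

4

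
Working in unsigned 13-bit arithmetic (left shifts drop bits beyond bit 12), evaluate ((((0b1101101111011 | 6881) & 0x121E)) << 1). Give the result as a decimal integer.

0b1101101111011 = 1101101111011
6881 = 1101011100001
→ | → 1101111111011 = 7163
0x121E = 1001000011110
→ & → 1001000011010 = 4634
→ << 1 (mod 2^13) → 0010000110100 = 1076

1076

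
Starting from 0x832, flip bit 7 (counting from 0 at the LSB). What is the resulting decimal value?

2226

x = 0000100000110010
bit 7 is currently 0; toggle it via x ^ (1 << 7) = x ^ 128
→ 0000100010110010 = 2226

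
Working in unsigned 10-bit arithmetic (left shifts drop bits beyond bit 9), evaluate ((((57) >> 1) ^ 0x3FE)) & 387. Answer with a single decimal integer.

386

57 = 0000111001
→ >> 1 → 0000011100 = 28
0x3FE = 1111111110
→ ^ → 1111100010 = 994
387 = 0110000011
→ & → 0110000010 = 386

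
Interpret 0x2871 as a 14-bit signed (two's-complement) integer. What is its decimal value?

-6031

pattern = 10100001110001 (MSB is 1 ⇒ negative)
Invert: 01011110001110, add 1 → 01011110001111 = 6031, so the value is -6031.
(Equivalently: 10353 - 2^14 = 10353 - 16384 = -6031.)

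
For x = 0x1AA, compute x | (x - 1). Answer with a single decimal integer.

427

x = 110101010 = 426
x - 1 = 110101001
OR    = 110101011 = 427
(x | (x - 1) sets all bits below the lowest set bit.)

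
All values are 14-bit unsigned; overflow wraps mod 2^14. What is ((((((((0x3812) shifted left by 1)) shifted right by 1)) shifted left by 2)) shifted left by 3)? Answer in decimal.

0x3812 = 11100000010010
→ shifted left by 1 (mod 2^14) → 11000000100100 = 12324
→ shifted right by 1 → 01100000010010 = 6162
→ shifted left by 2 (mod 2^14) → 10000001001000 = 8264
→ shifted left by 3 (mod 2^14) → 00001001000000 = 576

576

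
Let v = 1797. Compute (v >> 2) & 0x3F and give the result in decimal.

v = 0011100000101
Shift right by 2: 00111000001
Mask low 6 bits: 000001 = 1

1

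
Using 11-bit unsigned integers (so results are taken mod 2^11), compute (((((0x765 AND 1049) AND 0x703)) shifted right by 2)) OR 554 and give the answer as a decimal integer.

810

0x765 = 11101100101
1049 = 10000011001
→ AND → 10000000001 = 1025
0x703 = 11100000011
→ AND → 10000000001 = 1025
→ shifted right by 2 → 00100000000 = 256
554 = 01000101010
→ OR → 01100101010 = 810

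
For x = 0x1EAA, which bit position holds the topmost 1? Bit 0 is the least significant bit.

0x1EAA = 1111010101010
The topmost 1 is at position 12 (since 2^12 = 4096 ≤ 7850 < 8192).

12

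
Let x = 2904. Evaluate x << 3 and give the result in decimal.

2904 = 000101101011000
shift left by 3 → 101101011000000 = 23232
(equivalently, 2904 × 2^3 = 2904 × 8)

23232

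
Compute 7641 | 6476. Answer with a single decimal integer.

7641 = 1110111011001
6476 = 1100101001100
 OR → 1110111011101 = 7645

7645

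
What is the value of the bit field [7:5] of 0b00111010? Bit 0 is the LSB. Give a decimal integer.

1

v = 00111010
Shift right by 5: 001
Mask low 3 bits: 001 = 1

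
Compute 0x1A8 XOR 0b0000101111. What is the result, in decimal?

391

0x1A8 = 110101000
b = 000101111
XOR → 110000111 = 391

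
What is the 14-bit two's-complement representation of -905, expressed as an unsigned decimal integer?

905 in 14 bits: 00001110001001
Invert: 11110001110110
Add 1:  11110001110111 = 15479
(Check: 2^14 - 905 = 16384 - 905 = 15479.)

15479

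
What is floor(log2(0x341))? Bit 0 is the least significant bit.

9

0x341 = 1101000001
The topmost 1 is at position 9 (since 2^9 = 512 ≤ 833 < 1024).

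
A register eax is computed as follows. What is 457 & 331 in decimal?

329

457 = 111001001
331 = 101001011
AND → 101001001 = 329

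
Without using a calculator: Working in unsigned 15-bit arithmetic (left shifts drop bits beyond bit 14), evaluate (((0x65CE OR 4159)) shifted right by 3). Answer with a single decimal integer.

0x65CE = 110010111001110
4159 = 001000000111111
→ OR → 111010111111111 = 30207
→ shifted right by 3 → 000111010111111 = 3775

3775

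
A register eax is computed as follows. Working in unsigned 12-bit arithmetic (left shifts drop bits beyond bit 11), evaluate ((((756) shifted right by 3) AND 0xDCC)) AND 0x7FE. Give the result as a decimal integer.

756 = 001011110100
→ shifted right by 3 → 000001011110 = 94
0xDCC = 110111001100
→ AND → 000001001100 = 76
0x7FE = 011111111110
→ AND → 000001001100 = 76

76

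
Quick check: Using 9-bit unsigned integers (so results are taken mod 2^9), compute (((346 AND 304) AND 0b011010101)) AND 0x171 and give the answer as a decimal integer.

16

346 = 101011010
304 = 100110000
→ AND → 100010000 = 272
0b011010101 = 011010101
→ AND → 000010000 = 16
0x171 = 101110001
→ AND → 000010000 = 16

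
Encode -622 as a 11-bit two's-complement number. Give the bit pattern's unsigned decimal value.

622 in 11 bits: 01001101110
Invert: 10110010001
Add 1:  10110010010 = 1426
(Check: 2^11 - 622 = 2048 - 622 = 1426.)

1426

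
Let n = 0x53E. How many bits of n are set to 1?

7

0x53E = 10100111110
Count the 1s: 1 + 1 + 1 + 1 + 1 + 1 + 1 = 7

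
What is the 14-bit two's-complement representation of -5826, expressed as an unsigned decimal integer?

5826 in 14 bits: 01011011000010
Invert: 10100100111101
Add 1:  10100100111110 = 10558
(Check: 2^14 - 5826 = 16384 - 5826 = 10558.)

10558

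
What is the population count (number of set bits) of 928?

928 = 1110100000
Count the 1s: 1 + 1 + 1 + 1 = 4

4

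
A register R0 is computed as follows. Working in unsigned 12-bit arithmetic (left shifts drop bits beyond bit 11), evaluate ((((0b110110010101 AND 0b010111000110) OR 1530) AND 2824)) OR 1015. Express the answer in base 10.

0b110110010101 = 110110010101
0b010111000110 = 010111000110
→ AND → 010110000100 = 1412
1530 = 010111111010
→ OR → 010111111110 = 1534
2824 = 101100001000
→ AND → 000100001000 = 264
1015 = 001111110111
→ OR → 001111111111 = 1023

1023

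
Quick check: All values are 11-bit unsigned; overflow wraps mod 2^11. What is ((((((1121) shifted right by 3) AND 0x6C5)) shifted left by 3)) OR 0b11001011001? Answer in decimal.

1121 = 10001100001
→ shifted right by 3 → 00010001100 = 140
0x6C5 = 11011000101
→ AND → 00010000100 = 132
→ shifted left by 3 (mod 2^11) → 10000100000 = 1056
0b11001011001 = 11001011001
→ OR → 11001111001 = 1657

1657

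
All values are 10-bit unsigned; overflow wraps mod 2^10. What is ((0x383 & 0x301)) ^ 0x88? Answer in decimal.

0x383 = 1110000011
0x301 = 1100000001
→ & → 1100000001 = 769
0x88 = 0010001000
→ ^ → 1110001001 = 905

905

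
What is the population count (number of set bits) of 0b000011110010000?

5

n = 11110010000
Count the 1s: 1 + 1 + 1 + 1 + 1 = 5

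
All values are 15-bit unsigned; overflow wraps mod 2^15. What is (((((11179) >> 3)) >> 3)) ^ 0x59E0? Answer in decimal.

22862

11179 = 010101110101011
→ >> 3 → 000010101110101 = 1397
→ >> 3 → 000000010101110 = 174
0x59E0 = 101100111100000
→ ^ → 101100101001110 = 22862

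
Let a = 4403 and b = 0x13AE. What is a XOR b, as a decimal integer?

669

4403 = 1000100110011
0x13AE = 1001110101110
XOR → 0001010011101 = 669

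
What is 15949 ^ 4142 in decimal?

11875

15949 = 11111001001101
4142 = 01000000101110
XOR → 10111001100011 = 11875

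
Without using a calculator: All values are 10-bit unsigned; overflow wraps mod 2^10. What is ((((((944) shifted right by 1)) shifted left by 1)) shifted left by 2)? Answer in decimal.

704

944 = 1110110000
→ shifted right by 1 → 0111011000 = 472
→ shifted left by 1 (mod 2^10) → 1110110000 = 944
→ shifted left by 2 (mod 2^10) → 1011000000 = 704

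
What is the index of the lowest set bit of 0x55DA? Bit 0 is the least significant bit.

0x55DA = 101010111011010
Trailing zeros: 1, so the lowest set bit is bit 1 (value 2).

1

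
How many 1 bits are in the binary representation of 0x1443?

0x1443 = 1010001000011
Count the 1s: 1 + 1 + 1 + 1 + 1 = 5

5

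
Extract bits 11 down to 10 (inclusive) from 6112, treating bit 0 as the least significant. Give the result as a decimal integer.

1

v = 1011111100000
Shift right by 10: 101
Mask low 2 bits: 01 = 1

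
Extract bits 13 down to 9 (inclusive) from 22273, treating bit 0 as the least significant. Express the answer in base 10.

v = 101011100000001
Shift right by 9: 101011
Mask low 5 bits: 01011 = 11

11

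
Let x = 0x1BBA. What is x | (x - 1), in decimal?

x = 1101110111010 = 7098
x - 1 = 1101110111001
OR    = 1101110111011 = 7099
(x | (x - 1) sets all bits below the lowest set bit.)

7099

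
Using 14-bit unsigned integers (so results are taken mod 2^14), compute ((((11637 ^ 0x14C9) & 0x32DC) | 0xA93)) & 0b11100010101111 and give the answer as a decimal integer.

14479

11637 = 10110101110101
0x14C9 = 01010011001001
→ ^ → 11100110111100 = 14780
0x32DC = 11001011011100
→ & → 11000010011100 = 12444
0xA93 = 00101010010011
→ | → 11101010011111 = 15007
0b11100010101111 = 11100010101111
→ & → 11100010001111 = 14479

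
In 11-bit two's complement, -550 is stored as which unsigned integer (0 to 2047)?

1498

550 in 11 bits: 01000100110
Invert: 10111011001
Add 1:  10111011010 = 1498
(Check: 2^11 - 550 = 2048 - 550 = 1498.)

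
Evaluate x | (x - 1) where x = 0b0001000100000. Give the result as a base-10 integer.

x = 1000100000 = 544
x - 1 = 1000011111
OR    = 1000111111 = 575
(x | (x - 1) sets all bits below the lowest set bit.)

575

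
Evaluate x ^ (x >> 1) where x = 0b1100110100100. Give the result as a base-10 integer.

x = 1100110100100 = 6564
x>>1 = 0110011010010
XOR  = 1010101110110 = 5494
(x ^ (x >> 1) gives the standard binary-reflected Gray code of x.)

5494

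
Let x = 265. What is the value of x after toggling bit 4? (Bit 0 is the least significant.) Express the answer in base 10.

281

x = 100001001
bit 4 is currently 0; toggle it via x ^ (1 << 4) = x ^ 16
→ 100011001 = 281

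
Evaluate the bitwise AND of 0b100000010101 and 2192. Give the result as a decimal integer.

a = 100000010101
2192 = 100010010000
AND → 100000010000 = 2064

2064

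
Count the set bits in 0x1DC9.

0x1DC9 = 1110111001001
Count the 1s: 1 + 1 + 1 + 1 + 1 + 1 + 1 + 1 = 8

8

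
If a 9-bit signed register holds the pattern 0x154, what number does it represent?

pattern = 101010100 (MSB is 1 ⇒ negative)
Invert: 010101011, add 1 → 010101100 = 172, so the value is -172.
(Equivalently: 340 - 2^9 = 340 - 512 = -172.)

-172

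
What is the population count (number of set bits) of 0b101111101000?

7

n = 101111101000
Count the 1s: 1 + 1 + 1 + 1 + 1 + 1 + 1 = 7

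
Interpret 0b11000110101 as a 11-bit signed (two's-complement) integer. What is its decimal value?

-459

pattern = 11000110101 (MSB is 1 ⇒ negative)
Invert: 00111001010, add 1 → 00111001011 = 459, so the value is -459.
(Equivalently: 1589 - 2^11 = 1589 - 2048 = -459.)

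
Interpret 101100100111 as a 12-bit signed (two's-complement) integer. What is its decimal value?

pattern = 101100100111 (MSB is 1 ⇒ negative)
Invert: 010011011000, add 1 → 010011011001 = 1241, so the value is -1241.
(Equivalently: 2855 - 2^12 = 2855 - 4096 = -1241.)

-1241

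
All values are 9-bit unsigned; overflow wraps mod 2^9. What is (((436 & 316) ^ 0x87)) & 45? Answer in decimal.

436 = 110110100
316 = 100111100
→ & → 100110100 = 308
0x87 = 010000111
→ ^ → 110110011 = 435
45 = 000101101
→ & → 000100001 = 33

33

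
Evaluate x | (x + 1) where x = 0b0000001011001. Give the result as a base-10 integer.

91

x = 1011001 = 89
x + 1 = 1011010
OR    = 1011011 = 91
(x | (x + 1) sets the lowest cleared bit.)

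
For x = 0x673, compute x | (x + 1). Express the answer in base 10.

x = 11001110011 = 1651
x + 1 = 11001110100
OR    = 11001110111 = 1655
(x | (x + 1) sets the lowest cleared bit.)

1655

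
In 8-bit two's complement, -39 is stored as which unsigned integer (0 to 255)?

217

39 in 8 bits: 00100111
Invert: 11011000
Add 1:  11011001 = 217
(Check: 2^8 - 39 = 256 - 39 = 217.)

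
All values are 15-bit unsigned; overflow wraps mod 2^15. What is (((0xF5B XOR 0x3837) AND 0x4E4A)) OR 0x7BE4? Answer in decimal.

0xF5B = 000111101011011
0x3837 = 011100000110111
→ XOR → 011011101101100 = 14188
0x4E4A = 100111001001010
→ AND → 000011001001000 = 1608
0x7BE4 = 111101111100100
→ OR → 111111111101100 = 32748

32748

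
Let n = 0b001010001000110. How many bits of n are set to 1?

n = 1010001000110
Count the 1s: 1 + 1 + 1 + 1 + 1 = 5

5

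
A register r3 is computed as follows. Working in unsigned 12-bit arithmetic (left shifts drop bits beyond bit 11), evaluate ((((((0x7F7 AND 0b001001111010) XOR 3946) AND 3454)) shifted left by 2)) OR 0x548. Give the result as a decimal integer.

0x7F7 = 011111110111
0b001001111010 = 001001111010
→ AND → 001001110010 = 626
3946 = 111101101010
→ XOR → 110100011000 = 3352
3454 = 110101111110
→ AND → 110100011000 = 3352
→ shifted left by 2 (mod 2^12) → 010001100000 = 1120
0x548 = 010101001000
→ OR → 010101101000 = 1384

1384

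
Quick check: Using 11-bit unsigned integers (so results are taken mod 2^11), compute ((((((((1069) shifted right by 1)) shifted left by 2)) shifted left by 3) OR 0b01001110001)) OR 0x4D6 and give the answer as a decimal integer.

1069 = 10000101101
→ shifted right by 1 → 01000010110 = 534
→ shifted left by 2 (mod 2^11) → 00001011000 = 88
→ shifted left by 3 (mod 2^11) → 01011000000 = 704
0b01001110001 = 01001110001
→ OR → 01011110001 = 753
0x4D6 = 10011010110
→ OR → 11011110111 = 1783

1783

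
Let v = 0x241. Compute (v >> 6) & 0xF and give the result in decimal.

9

v = 1001000001
Shift right by 6: 1001
Mask low 4 bits: 1001 = 9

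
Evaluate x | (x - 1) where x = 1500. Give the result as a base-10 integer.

1503

x = 10111011100 = 1500
x - 1 = 10111011011
OR    = 10111011111 = 1503
(x | (x - 1) sets all bits below the lowest set bit.)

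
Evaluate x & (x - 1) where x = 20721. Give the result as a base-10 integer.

20720

x = 101000011110001 = 20721
x - 1 = 101000011110000
AND   = 101000011110000 = 20720
(x & (x - 1) clears the lowest set bit of x.)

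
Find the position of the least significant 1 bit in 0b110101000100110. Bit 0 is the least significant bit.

0b110101000100110 = 110101000100110
Trailing zeros: 1, so the lowest set bit is bit 1 (value 2).

1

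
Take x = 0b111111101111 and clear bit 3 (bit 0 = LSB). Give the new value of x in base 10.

4071

x = 111111101111
bit 3 is currently 1; clear it via x & ~(1 << 3) = x & ~8
→ 111111100111 = 4071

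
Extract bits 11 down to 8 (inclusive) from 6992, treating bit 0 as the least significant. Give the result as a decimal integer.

11

v = 1101101010000
Shift right by 8: 11011
Mask low 4 bits: 1011 = 11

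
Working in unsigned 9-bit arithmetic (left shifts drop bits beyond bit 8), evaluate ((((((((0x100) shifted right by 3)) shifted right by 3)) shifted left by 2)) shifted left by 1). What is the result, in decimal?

32

0x100 = 100000000
→ shifted right by 3 → 000100000 = 32
→ shifted right by 3 → 000000100 = 4
→ shifted left by 2 (mod 2^9) → 000010000 = 16
→ shifted left by 1 (mod 2^9) → 000100000 = 32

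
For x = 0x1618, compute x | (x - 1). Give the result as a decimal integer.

x = 1011000011000 = 5656
x - 1 = 1011000010111
OR    = 1011000011111 = 5663
(x | (x - 1) sets all bits below the lowest set bit.)

5663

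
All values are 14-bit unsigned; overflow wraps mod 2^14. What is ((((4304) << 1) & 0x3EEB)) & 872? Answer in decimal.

32

4304 = 01000011010000
→ << 1 (mod 2^14) → 10000110100000 = 8608
0x3EEB = 11111011101011
→ & → 10000010100000 = 8352
872 = 00001101101000
→ & → 00000000100000 = 32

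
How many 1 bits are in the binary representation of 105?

105 = 1101001
Count the 1s: 1 + 1 + 1 + 1 = 4

4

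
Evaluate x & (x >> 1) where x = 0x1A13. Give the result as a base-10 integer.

2049

x = 1101000010011 = 6675
x>>1 = 0110100001001
AND  = 0100000000001 = 2049
(x & (x >> 1) has a 1 wherever x has two consecutive 1 bits.)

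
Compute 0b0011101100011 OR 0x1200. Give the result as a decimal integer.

5987

a = 0011101100011
0x1200 = 1001000000000
 OR → 1011101100011 = 5987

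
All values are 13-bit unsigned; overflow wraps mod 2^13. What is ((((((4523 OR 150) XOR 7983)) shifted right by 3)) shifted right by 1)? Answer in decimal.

4523 = 1000110101011
150 = 0000010010110
→ OR → 1000110111111 = 4543
7983 = 1111100101111
→ XOR → 0111010010000 = 3728
→ shifted right by 3 → 0000111010010 = 466
→ shifted right by 1 → 0000011101001 = 233

233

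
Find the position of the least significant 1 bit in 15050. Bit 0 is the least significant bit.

1

15050 = 11101011001010
Trailing zeros: 1, so the lowest set bit is bit 1 (value 2).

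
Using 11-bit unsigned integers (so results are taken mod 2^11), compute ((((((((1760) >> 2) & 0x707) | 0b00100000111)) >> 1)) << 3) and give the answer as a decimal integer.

1760 = 11011100000
→ >> 2 → 00110111000 = 440
0x707 = 11100000111
→ & → 00100000000 = 256
0b00100000111 = 00100000111
→ | → 00100000111 = 263
→ >> 1 → 00010000011 = 131
→ << 3 (mod 2^11) → 10000011000 = 1048

1048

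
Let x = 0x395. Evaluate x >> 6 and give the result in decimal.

0x395 = 1110010101
shift right by 6 → 0000001110 = 14
(equivalently, floor(917 / 64))

14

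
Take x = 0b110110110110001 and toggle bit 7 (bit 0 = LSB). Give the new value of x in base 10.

x = 110110110110001
bit 7 is currently 1; toggle it via x ^ (1 << 7) = x ^ 128
→ 110110100110001 = 27953

27953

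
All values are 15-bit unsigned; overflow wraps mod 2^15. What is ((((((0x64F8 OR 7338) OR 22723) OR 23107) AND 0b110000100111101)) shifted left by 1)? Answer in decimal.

16498

0x64F8 = 110010011111000
7338 = 001110010101010
→ OR → 111110011111010 = 31994
22723 = 101100011000011
→ OR → 111110011111011 = 31995
23107 = 101101001000011
→ OR → 111111011111011 = 32507
0b110000100111101 = 110000100111101
→ AND → 110000000111001 = 24633
→ shifted left by 1 (mod 2^15) → 100000001110010 = 16498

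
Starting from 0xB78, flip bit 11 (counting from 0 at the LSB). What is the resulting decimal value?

888

x = 101101111000
bit 11 is currently 1; toggle it via x ^ (1 << 11) = x ^ 2048
→ 001101111000 = 888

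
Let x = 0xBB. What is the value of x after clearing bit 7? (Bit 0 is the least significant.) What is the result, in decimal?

59

x = 010111011
bit 7 is currently 1; clear it via x & ~(1 << 7) = x & ~128
→ 000111011 = 59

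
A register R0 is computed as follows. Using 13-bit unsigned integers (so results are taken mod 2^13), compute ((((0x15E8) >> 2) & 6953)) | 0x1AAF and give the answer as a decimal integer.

7087

0x15E8 = 1010111101000
→ >> 2 → 0010101111010 = 1402
6953 = 1101100101001
→ & → 0000100101000 = 296
0x1AAF = 1101010101111
→ | → 1101110101111 = 7087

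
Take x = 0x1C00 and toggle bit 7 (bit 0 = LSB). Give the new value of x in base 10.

x = 001110000000000
bit 7 is currently 0; toggle it via x ^ (1 << 7) = x ^ 128
→ 001110010000000 = 7296

7296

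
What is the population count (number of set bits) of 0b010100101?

n = 10100101
Count the 1s: 1 + 1 + 1 + 1 = 4

4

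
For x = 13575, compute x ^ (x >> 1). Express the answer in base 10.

12164

x = 11010100000111 = 13575
x>>1 = 01101010000011
XOR  = 10111110000100 = 12164
(x ^ (x >> 1) gives the standard binary-reflected Gray code of x.)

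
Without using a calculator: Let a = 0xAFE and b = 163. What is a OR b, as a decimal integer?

2815

0xAFE = 101011111110
163 = 000010100011
 OR → 101011111111 = 2815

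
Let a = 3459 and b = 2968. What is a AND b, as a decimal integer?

3459 = 110110000011
2968 = 101110011000
AND → 100110000000 = 2432

2432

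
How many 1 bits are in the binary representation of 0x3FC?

0x3FC = 1111111100
Count the 1s: 1 + 1 + 1 + 1 + 1 + 1 + 1 + 1 = 8

8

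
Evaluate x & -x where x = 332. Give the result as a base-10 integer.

4

x = 101001100 = 332
-x (two's complement) = …010110100
AND   = 000000100 = 4
(x & -x isolates the lowest set bit of x.)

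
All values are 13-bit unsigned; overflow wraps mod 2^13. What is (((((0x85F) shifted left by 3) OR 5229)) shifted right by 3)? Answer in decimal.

735

0x85F = 0100001011111
→ shifted left by 3 (mod 2^13) → 0001011111000 = 760
5229 = 1010001101101
→ OR → 1011011111101 = 5885
→ shifted right by 3 → 0001011011111 = 735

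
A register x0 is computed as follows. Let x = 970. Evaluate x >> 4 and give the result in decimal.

60

970 = 1111001010
shift right by 4 → 0000111100 = 60
(equivalently, floor(970 / 16))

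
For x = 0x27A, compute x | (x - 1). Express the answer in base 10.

x = 1001111010 = 634
x - 1 = 1001111001
OR    = 1001111011 = 635
(x | (x - 1) sets all bits below the lowest set bit.)

635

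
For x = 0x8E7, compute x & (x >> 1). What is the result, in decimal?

99

x = 100011100111 = 2279
x>>1 = 010001110011
AND  = 000001100011 = 99
(x & (x >> 1) has a 1 wherever x has two consecutive 1 bits.)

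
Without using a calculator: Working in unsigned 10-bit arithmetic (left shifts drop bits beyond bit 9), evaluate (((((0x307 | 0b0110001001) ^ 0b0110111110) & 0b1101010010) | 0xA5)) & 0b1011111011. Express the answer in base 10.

0x307 = 1100000111
0b0110001001 = 0110001001
→ | → 1110001111 = 911
0b0110111110 = 0110111110
→ ^ → 1000110001 = 561
0b1101010010 = 1101010010
→ & → 1000010000 = 528
0xA5 = 0010100101
→ | → 1010110101 = 693
0b1011111011 = 1011111011
→ & → 1010110001 = 689

689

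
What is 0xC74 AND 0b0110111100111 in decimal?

0xC74 = 110001110100
b = 110111100111
AND → 110001100100 = 3172

3172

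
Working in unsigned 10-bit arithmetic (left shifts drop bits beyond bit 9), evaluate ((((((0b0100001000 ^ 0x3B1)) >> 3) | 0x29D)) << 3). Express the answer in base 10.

0b0100001000 = 0100001000
0x3B1 = 1110110001
→ ^ → 1010111001 = 697
→ >> 3 → 0001010111 = 87
0x29D = 1010011101
→ | → 1011011111 = 735
→ << 3 (mod 2^10) → 1011111000 = 760

760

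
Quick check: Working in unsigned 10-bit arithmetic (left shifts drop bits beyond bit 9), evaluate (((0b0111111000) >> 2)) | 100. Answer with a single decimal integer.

0b0111111000 = 0111111000
→ >> 2 → 0001111110 = 126
100 = 0001100100
→ | → 0001111110 = 126

126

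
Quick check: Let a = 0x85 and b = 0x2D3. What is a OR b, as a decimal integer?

727

0x85 = 0010000101
0x2D3 = 1011010011
 OR → 1011010111 = 727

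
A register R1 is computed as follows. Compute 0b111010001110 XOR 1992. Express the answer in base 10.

a = 111010001110
1992 = 011111001000
XOR → 100101000110 = 2374

2374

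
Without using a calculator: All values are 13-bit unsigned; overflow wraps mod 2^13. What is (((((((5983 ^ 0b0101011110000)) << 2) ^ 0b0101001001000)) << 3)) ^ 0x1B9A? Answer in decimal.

7226

5983 = 1011101011111
0b0101011110000 = 0101011110000
→ ^ → 1110110101111 = 7599
→ << 2 (mod 2^13) → 1011010111100 = 5820
0b0101001001000 = 0101001001000
→ ^ → 1110011110100 = 7412
→ << 3 (mod 2^13) → 0011110100000 = 1952
0x1B9A = 1101110011010
→ ^ → 1110000111010 = 7226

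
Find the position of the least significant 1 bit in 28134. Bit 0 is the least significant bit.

1

28134 = 110110111100110
Trailing zeros: 1, so the lowest set bit is bit 1 (value 2).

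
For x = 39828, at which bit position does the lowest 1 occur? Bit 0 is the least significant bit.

39828 = 1001101110010100
Trailing zeros: 2, so the lowest set bit is bit 2 (value 4).

2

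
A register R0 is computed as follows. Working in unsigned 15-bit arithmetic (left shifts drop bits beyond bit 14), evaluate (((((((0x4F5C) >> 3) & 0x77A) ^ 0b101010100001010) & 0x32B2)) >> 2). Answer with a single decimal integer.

1032

0x4F5C = 100111101011100
→ >> 3 → 000100111101011 = 2539
0x77A = 000011101111010
→ & → 000000101101010 = 362
0b101010100001010 = 101010100001010
→ ^ → 101010001100000 = 21600
0x32B2 = 011001010110010
→ & → 001000000100000 = 4128
→ >> 2 → 000010000001000 = 1032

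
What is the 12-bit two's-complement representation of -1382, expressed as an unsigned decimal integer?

1382 in 12 bits: 010101100110
Invert: 101010011001
Add 1:  101010011010 = 2714
(Check: 2^12 - 1382 = 4096 - 1382 = 2714.)

2714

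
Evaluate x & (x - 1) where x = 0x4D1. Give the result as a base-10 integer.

1232

x = 10011010001 = 1233
x - 1 = 10011010000
AND   = 10011010000 = 1232
(x & (x - 1) clears the lowest set bit of x.)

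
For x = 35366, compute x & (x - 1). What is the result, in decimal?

x = 1000101000100110 = 35366
x - 1 = 1000101000100101
AND   = 1000101000100100 = 35364
(x & (x - 1) clears the lowest set bit of x.)

35364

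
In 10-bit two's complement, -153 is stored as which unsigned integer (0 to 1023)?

871

153 in 10 bits: 0010011001
Invert: 1101100110
Add 1:  1101100111 = 871
(Check: 2^10 - 153 = 1024 - 153 = 871.)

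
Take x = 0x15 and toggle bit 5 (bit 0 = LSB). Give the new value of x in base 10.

53

x = 00010101
bit 5 is currently 0; toggle it via x ^ (1 << 5) = x ^ 32
→ 00110101 = 53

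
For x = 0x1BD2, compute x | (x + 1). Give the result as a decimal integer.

x = 1101111010010 = 7122
x + 1 = 1101111010011
OR    = 1101111010011 = 7123
(x | (x + 1) sets the lowest cleared bit.)

7123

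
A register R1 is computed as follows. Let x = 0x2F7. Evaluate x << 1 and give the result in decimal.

0x2F7 = 01011110111
shift left by 1 → 10111101110 = 1518
(equivalently, 759 × 2^1 = 759 × 2)

1518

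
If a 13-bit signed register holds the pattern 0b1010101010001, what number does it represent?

pattern = 1010101010001 (MSB is 1 ⇒ negative)
Invert: 0101010101110, add 1 → 0101010101111 = 2735, so the value is -2735.
(Equivalently: 5457 - 2^13 = 5457 - 8192 = -2735.)

-2735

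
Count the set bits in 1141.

1141 = 10001110101
Count the 1s: 1 + 1 + 1 + 1 + 1 + 1 = 6

6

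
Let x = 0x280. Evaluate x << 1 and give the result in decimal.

0x280 = 01010000000
shift left by 1 → 10100000000 = 1280
(equivalently, 640 × 2^1 = 640 × 2)

1280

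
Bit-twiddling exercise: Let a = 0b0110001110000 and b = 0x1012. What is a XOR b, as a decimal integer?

a = 0110001110000
0x1012 = 1000000010010
XOR → 1110001100010 = 7266

7266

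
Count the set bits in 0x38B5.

0x38B5 = 11100010110101
Count the 1s: 1 + 1 + 1 + 1 + 1 + 1 + 1 + 1 = 8

8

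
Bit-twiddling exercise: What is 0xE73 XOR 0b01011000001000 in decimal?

0xE73 = 0111001110011
b = 1011000001000
XOR → 1100001111011 = 6267

6267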